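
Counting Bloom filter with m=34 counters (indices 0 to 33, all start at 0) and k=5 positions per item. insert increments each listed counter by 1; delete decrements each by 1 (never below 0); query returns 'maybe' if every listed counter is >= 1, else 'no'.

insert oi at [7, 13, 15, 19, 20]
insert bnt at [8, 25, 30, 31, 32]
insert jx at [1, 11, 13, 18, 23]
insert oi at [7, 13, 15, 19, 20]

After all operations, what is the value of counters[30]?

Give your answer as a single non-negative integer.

Step 1: insert oi at [7, 13, 15, 19, 20] -> counters=[0,0,0,0,0,0,0,1,0,0,0,0,0,1,0,1,0,0,0,1,1,0,0,0,0,0,0,0,0,0,0,0,0,0]
Step 2: insert bnt at [8, 25, 30, 31, 32] -> counters=[0,0,0,0,0,0,0,1,1,0,0,0,0,1,0,1,0,0,0,1,1,0,0,0,0,1,0,0,0,0,1,1,1,0]
Step 3: insert jx at [1, 11, 13, 18, 23] -> counters=[0,1,0,0,0,0,0,1,1,0,0,1,0,2,0,1,0,0,1,1,1,0,0,1,0,1,0,0,0,0,1,1,1,0]
Step 4: insert oi at [7, 13, 15, 19, 20] -> counters=[0,1,0,0,0,0,0,2,1,0,0,1,0,3,0,2,0,0,1,2,2,0,0,1,0,1,0,0,0,0,1,1,1,0]
Final counters=[0,1,0,0,0,0,0,2,1,0,0,1,0,3,0,2,0,0,1,2,2,0,0,1,0,1,0,0,0,0,1,1,1,0] -> counters[30]=1

Answer: 1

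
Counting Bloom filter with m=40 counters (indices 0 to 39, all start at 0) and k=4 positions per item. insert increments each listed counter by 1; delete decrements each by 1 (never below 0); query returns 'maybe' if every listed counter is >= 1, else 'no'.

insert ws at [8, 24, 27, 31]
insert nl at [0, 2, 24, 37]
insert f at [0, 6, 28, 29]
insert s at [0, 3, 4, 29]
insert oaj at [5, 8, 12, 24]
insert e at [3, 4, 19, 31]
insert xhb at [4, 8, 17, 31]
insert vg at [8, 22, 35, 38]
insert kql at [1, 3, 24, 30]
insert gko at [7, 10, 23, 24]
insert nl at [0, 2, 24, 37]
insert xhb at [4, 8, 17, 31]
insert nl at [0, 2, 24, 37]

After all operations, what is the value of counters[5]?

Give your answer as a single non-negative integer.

Answer: 1

Derivation:
Step 1: insert ws at [8, 24, 27, 31] -> counters=[0,0,0,0,0,0,0,0,1,0,0,0,0,0,0,0,0,0,0,0,0,0,0,0,1,0,0,1,0,0,0,1,0,0,0,0,0,0,0,0]
Step 2: insert nl at [0, 2, 24, 37] -> counters=[1,0,1,0,0,0,0,0,1,0,0,0,0,0,0,0,0,0,0,0,0,0,0,0,2,0,0,1,0,0,0,1,0,0,0,0,0,1,0,0]
Step 3: insert f at [0, 6, 28, 29] -> counters=[2,0,1,0,0,0,1,0,1,0,0,0,0,0,0,0,0,0,0,0,0,0,0,0,2,0,0,1,1,1,0,1,0,0,0,0,0,1,0,0]
Step 4: insert s at [0, 3, 4, 29] -> counters=[3,0,1,1,1,0,1,0,1,0,0,0,0,0,0,0,0,0,0,0,0,0,0,0,2,0,0,1,1,2,0,1,0,0,0,0,0,1,0,0]
Step 5: insert oaj at [5, 8, 12, 24] -> counters=[3,0,1,1,1,1,1,0,2,0,0,0,1,0,0,0,0,0,0,0,0,0,0,0,3,0,0,1,1,2,0,1,0,0,0,0,0,1,0,0]
Step 6: insert e at [3, 4, 19, 31] -> counters=[3,0,1,2,2,1,1,0,2,0,0,0,1,0,0,0,0,0,0,1,0,0,0,0,3,0,0,1,1,2,0,2,0,0,0,0,0,1,0,0]
Step 7: insert xhb at [4, 8, 17, 31] -> counters=[3,0,1,2,3,1,1,0,3,0,0,0,1,0,0,0,0,1,0,1,0,0,0,0,3,0,0,1,1,2,0,3,0,0,0,0,0,1,0,0]
Step 8: insert vg at [8, 22, 35, 38] -> counters=[3,0,1,2,3,1,1,0,4,0,0,0,1,0,0,0,0,1,0,1,0,0,1,0,3,0,0,1,1,2,0,3,0,0,0,1,0,1,1,0]
Step 9: insert kql at [1, 3, 24, 30] -> counters=[3,1,1,3,3,1,1,0,4,0,0,0,1,0,0,0,0,1,0,1,0,0,1,0,4,0,0,1,1,2,1,3,0,0,0,1,0,1,1,0]
Step 10: insert gko at [7, 10, 23, 24] -> counters=[3,1,1,3,3,1,1,1,4,0,1,0,1,0,0,0,0,1,0,1,0,0,1,1,5,0,0,1,1,2,1,3,0,0,0,1,0,1,1,0]
Step 11: insert nl at [0, 2, 24, 37] -> counters=[4,1,2,3,3,1,1,1,4,0,1,0,1,0,0,0,0,1,0,1,0,0,1,1,6,0,0,1,1,2,1,3,0,0,0,1,0,2,1,0]
Step 12: insert xhb at [4, 8, 17, 31] -> counters=[4,1,2,3,4,1,1,1,5,0,1,0,1,0,0,0,0,2,0,1,0,0,1,1,6,0,0,1,1,2,1,4,0,0,0,1,0,2,1,0]
Step 13: insert nl at [0, 2, 24, 37] -> counters=[5,1,3,3,4,1,1,1,5,0,1,0,1,0,0,0,0,2,0,1,0,0,1,1,7,0,0,1,1,2,1,4,0,0,0,1,0,3,1,0]
Final counters=[5,1,3,3,4,1,1,1,5,0,1,0,1,0,0,0,0,2,0,1,0,0,1,1,7,0,0,1,1,2,1,4,0,0,0,1,0,3,1,0] -> counters[5]=1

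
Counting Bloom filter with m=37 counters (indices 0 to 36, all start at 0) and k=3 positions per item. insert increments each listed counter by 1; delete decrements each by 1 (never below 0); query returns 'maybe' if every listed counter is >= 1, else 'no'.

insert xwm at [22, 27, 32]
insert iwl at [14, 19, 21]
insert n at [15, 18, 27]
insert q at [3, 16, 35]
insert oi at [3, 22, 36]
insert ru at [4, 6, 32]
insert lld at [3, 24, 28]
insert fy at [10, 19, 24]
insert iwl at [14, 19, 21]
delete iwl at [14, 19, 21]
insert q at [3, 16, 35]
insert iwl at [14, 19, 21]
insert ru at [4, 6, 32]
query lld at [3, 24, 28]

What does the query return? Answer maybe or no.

Step 1: insert xwm at [22, 27, 32] -> counters=[0,0,0,0,0,0,0,0,0,0,0,0,0,0,0,0,0,0,0,0,0,0,1,0,0,0,0,1,0,0,0,0,1,0,0,0,0]
Step 2: insert iwl at [14, 19, 21] -> counters=[0,0,0,0,0,0,0,0,0,0,0,0,0,0,1,0,0,0,0,1,0,1,1,0,0,0,0,1,0,0,0,0,1,0,0,0,0]
Step 3: insert n at [15, 18, 27] -> counters=[0,0,0,0,0,0,0,0,0,0,0,0,0,0,1,1,0,0,1,1,0,1,1,0,0,0,0,2,0,0,0,0,1,0,0,0,0]
Step 4: insert q at [3, 16, 35] -> counters=[0,0,0,1,0,0,0,0,0,0,0,0,0,0,1,1,1,0,1,1,0,1,1,0,0,0,0,2,0,0,0,0,1,0,0,1,0]
Step 5: insert oi at [3, 22, 36] -> counters=[0,0,0,2,0,0,0,0,0,0,0,0,0,0,1,1,1,0,1,1,0,1,2,0,0,0,0,2,0,0,0,0,1,0,0,1,1]
Step 6: insert ru at [4, 6, 32] -> counters=[0,0,0,2,1,0,1,0,0,0,0,0,0,0,1,1,1,0,1,1,0,1,2,0,0,0,0,2,0,0,0,0,2,0,0,1,1]
Step 7: insert lld at [3, 24, 28] -> counters=[0,0,0,3,1,0,1,0,0,0,0,0,0,0,1,1,1,0,1,1,0,1,2,0,1,0,0,2,1,0,0,0,2,0,0,1,1]
Step 8: insert fy at [10, 19, 24] -> counters=[0,0,0,3,1,0,1,0,0,0,1,0,0,0,1,1,1,0,1,2,0,1,2,0,2,0,0,2,1,0,0,0,2,0,0,1,1]
Step 9: insert iwl at [14, 19, 21] -> counters=[0,0,0,3,1,0,1,0,0,0,1,0,0,0,2,1,1,0,1,3,0,2,2,0,2,0,0,2,1,0,0,0,2,0,0,1,1]
Step 10: delete iwl at [14, 19, 21] -> counters=[0,0,0,3,1,0,1,0,0,0,1,0,0,0,1,1,1,0,1,2,0,1,2,0,2,0,0,2,1,0,0,0,2,0,0,1,1]
Step 11: insert q at [3, 16, 35] -> counters=[0,0,0,4,1,0,1,0,0,0,1,0,0,0,1,1,2,0,1,2,0,1,2,0,2,0,0,2,1,0,0,0,2,0,0,2,1]
Step 12: insert iwl at [14, 19, 21] -> counters=[0,0,0,4,1,0,1,0,0,0,1,0,0,0,2,1,2,0,1,3,0,2,2,0,2,0,0,2,1,0,0,0,2,0,0,2,1]
Step 13: insert ru at [4, 6, 32] -> counters=[0,0,0,4,2,0,2,0,0,0,1,0,0,0,2,1,2,0,1,3,0,2,2,0,2,0,0,2,1,0,0,0,3,0,0,2,1]
Query lld: check counters[3]=4 counters[24]=2 counters[28]=1 -> maybe

Answer: maybe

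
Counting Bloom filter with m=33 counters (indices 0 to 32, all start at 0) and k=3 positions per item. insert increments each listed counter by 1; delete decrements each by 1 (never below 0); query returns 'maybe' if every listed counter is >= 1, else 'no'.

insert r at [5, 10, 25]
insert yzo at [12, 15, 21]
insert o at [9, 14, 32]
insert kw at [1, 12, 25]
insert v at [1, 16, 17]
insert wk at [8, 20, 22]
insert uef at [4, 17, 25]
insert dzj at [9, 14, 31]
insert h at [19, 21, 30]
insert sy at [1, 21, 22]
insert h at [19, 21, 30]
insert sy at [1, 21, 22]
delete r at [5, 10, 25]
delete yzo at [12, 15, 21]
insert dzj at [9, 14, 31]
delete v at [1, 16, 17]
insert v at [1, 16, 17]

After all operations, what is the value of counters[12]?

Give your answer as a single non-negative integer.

Answer: 1

Derivation:
Step 1: insert r at [5, 10, 25] -> counters=[0,0,0,0,0,1,0,0,0,0,1,0,0,0,0,0,0,0,0,0,0,0,0,0,0,1,0,0,0,0,0,0,0]
Step 2: insert yzo at [12, 15, 21] -> counters=[0,0,0,0,0,1,0,0,0,0,1,0,1,0,0,1,0,0,0,0,0,1,0,0,0,1,0,0,0,0,0,0,0]
Step 3: insert o at [9, 14, 32] -> counters=[0,0,0,0,0,1,0,0,0,1,1,0,1,0,1,1,0,0,0,0,0,1,0,0,0,1,0,0,0,0,0,0,1]
Step 4: insert kw at [1, 12, 25] -> counters=[0,1,0,0,0,1,0,0,0,1,1,0,2,0,1,1,0,0,0,0,0,1,0,0,0,2,0,0,0,0,0,0,1]
Step 5: insert v at [1, 16, 17] -> counters=[0,2,0,0,0,1,0,0,0,1,1,0,2,0,1,1,1,1,0,0,0,1,0,0,0,2,0,0,0,0,0,0,1]
Step 6: insert wk at [8, 20, 22] -> counters=[0,2,0,0,0,1,0,0,1,1,1,0,2,0,1,1,1,1,0,0,1,1,1,0,0,2,0,0,0,0,0,0,1]
Step 7: insert uef at [4, 17, 25] -> counters=[0,2,0,0,1,1,0,0,1,1,1,0,2,0,1,1,1,2,0,0,1,1,1,0,0,3,0,0,0,0,0,0,1]
Step 8: insert dzj at [9, 14, 31] -> counters=[0,2,0,0,1,1,0,0,1,2,1,0,2,0,2,1,1,2,0,0,1,1,1,0,0,3,0,0,0,0,0,1,1]
Step 9: insert h at [19, 21, 30] -> counters=[0,2,0,0,1,1,0,0,1,2,1,0,2,0,2,1,1,2,0,1,1,2,1,0,0,3,0,0,0,0,1,1,1]
Step 10: insert sy at [1, 21, 22] -> counters=[0,3,0,0,1,1,0,0,1,2,1,0,2,0,2,1,1,2,0,1,1,3,2,0,0,3,0,0,0,0,1,1,1]
Step 11: insert h at [19, 21, 30] -> counters=[0,3,0,0,1,1,0,0,1,2,1,0,2,0,2,1,1,2,0,2,1,4,2,0,0,3,0,0,0,0,2,1,1]
Step 12: insert sy at [1, 21, 22] -> counters=[0,4,0,0,1,1,0,0,1,2,1,0,2,0,2,1,1,2,0,2,1,5,3,0,0,3,0,0,0,0,2,1,1]
Step 13: delete r at [5, 10, 25] -> counters=[0,4,0,0,1,0,0,0,1,2,0,0,2,0,2,1,1,2,0,2,1,5,3,0,0,2,0,0,0,0,2,1,1]
Step 14: delete yzo at [12, 15, 21] -> counters=[0,4,0,0,1,0,0,0,1,2,0,0,1,0,2,0,1,2,0,2,1,4,3,0,0,2,0,0,0,0,2,1,1]
Step 15: insert dzj at [9, 14, 31] -> counters=[0,4,0,0,1,0,0,0,1,3,0,0,1,0,3,0,1,2,0,2,1,4,3,0,0,2,0,0,0,0,2,2,1]
Step 16: delete v at [1, 16, 17] -> counters=[0,3,0,0,1,0,0,0,1,3,0,0,1,0,3,0,0,1,0,2,1,4,3,0,0,2,0,0,0,0,2,2,1]
Step 17: insert v at [1, 16, 17] -> counters=[0,4,0,0,1,0,0,0,1,3,0,0,1,0,3,0,1,2,0,2,1,4,3,0,0,2,0,0,0,0,2,2,1]
Final counters=[0,4,0,0,1,0,0,0,1,3,0,0,1,0,3,0,1,2,0,2,1,4,3,0,0,2,0,0,0,0,2,2,1] -> counters[12]=1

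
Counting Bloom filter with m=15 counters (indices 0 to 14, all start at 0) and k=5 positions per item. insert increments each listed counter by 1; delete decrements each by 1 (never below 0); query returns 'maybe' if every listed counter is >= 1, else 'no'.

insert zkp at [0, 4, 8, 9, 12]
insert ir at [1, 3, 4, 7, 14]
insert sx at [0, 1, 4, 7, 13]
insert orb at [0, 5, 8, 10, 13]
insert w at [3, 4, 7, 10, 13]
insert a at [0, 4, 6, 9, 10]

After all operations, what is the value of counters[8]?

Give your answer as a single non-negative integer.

Answer: 2

Derivation:
Step 1: insert zkp at [0, 4, 8, 9, 12] -> counters=[1,0,0,0,1,0,0,0,1,1,0,0,1,0,0]
Step 2: insert ir at [1, 3, 4, 7, 14] -> counters=[1,1,0,1,2,0,0,1,1,1,0,0,1,0,1]
Step 3: insert sx at [0, 1, 4, 7, 13] -> counters=[2,2,0,1,3,0,0,2,1,1,0,0,1,1,1]
Step 4: insert orb at [0, 5, 8, 10, 13] -> counters=[3,2,0,1,3,1,0,2,2,1,1,0,1,2,1]
Step 5: insert w at [3, 4, 7, 10, 13] -> counters=[3,2,0,2,4,1,0,3,2,1,2,0,1,3,1]
Step 6: insert a at [0, 4, 6, 9, 10] -> counters=[4,2,0,2,5,1,1,3,2,2,3,0,1,3,1]
Final counters=[4,2,0,2,5,1,1,3,2,2,3,0,1,3,1] -> counters[8]=2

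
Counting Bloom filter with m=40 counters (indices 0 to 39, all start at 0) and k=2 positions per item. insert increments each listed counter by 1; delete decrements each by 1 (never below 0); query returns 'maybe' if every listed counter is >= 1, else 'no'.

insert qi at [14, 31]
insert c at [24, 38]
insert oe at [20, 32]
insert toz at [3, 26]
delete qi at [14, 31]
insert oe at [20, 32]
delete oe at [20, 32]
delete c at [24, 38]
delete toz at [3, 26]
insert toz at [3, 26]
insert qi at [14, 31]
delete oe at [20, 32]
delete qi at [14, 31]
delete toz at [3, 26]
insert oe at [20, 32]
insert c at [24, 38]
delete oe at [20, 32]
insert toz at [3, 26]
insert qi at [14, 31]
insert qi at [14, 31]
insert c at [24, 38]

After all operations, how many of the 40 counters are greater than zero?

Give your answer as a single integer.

Step 1: insert qi at [14, 31] -> counters=[0,0,0,0,0,0,0,0,0,0,0,0,0,0,1,0,0,0,0,0,0,0,0,0,0,0,0,0,0,0,0,1,0,0,0,0,0,0,0,0]
Step 2: insert c at [24, 38] -> counters=[0,0,0,0,0,0,0,0,0,0,0,0,0,0,1,0,0,0,0,0,0,0,0,0,1,0,0,0,0,0,0,1,0,0,0,0,0,0,1,0]
Step 3: insert oe at [20, 32] -> counters=[0,0,0,0,0,0,0,0,0,0,0,0,0,0,1,0,0,0,0,0,1,0,0,0,1,0,0,0,0,0,0,1,1,0,0,0,0,0,1,0]
Step 4: insert toz at [3, 26] -> counters=[0,0,0,1,0,0,0,0,0,0,0,0,0,0,1,0,0,0,0,0,1,0,0,0,1,0,1,0,0,0,0,1,1,0,0,0,0,0,1,0]
Step 5: delete qi at [14, 31] -> counters=[0,0,0,1,0,0,0,0,0,0,0,0,0,0,0,0,0,0,0,0,1,0,0,0,1,0,1,0,0,0,0,0,1,0,0,0,0,0,1,0]
Step 6: insert oe at [20, 32] -> counters=[0,0,0,1,0,0,0,0,0,0,0,0,0,0,0,0,0,0,0,0,2,0,0,0,1,0,1,0,0,0,0,0,2,0,0,0,0,0,1,0]
Step 7: delete oe at [20, 32] -> counters=[0,0,0,1,0,0,0,0,0,0,0,0,0,0,0,0,0,0,0,0,1,0,0,0,1,0,1,0,0,0,0,0,1,0,0,0,0,0,1,0]
Step 8: delete c at [24, 38] -> counters=[0,0,0,1,0,0,0,0,0,0,0,0,0,0,0,0,0,0,0,0,1,0,0,0,0,0,1,0,0,0,0,0,1,0,0,0,0,0,0,0]
Step 9: delete toz at [3, 26] -> counters=[0,0,0,0,0,0,0,0,0,0,0,0,0,0,0,0,0,0,0,0,1,0,0,0,0,0,0,0,0,0,0,0,1,0,0,0,0,0,0,0]
Step 10: insert toz at [3, 26] -> counters=[0,0,0,1,0,0,0,0,0,0,0,0,0,0,0,0,0,0,0,0,1,0,0,0,0,0,1,0,0,0,0,0,1,0,0,0,0,0,0,0]
Step 11: insert qi at [14, 31] -> counters=[0,0,0,1,0,0,0,0,0,0,0,0,0,0,1,0,0,0,0,0,1,0,0,0,0,0,1,0,0,0,0,1,1,0,0,0,0,0,0,0]
Step 12: delete oe at [20, 32] -> counters=[0,0,0,1,0,0,0,0,0,0,0,0,0,0,1,0,0,0,0,0,0,0,0,0,0,0,1,0,0,0,0,1,0,0,0,0,0,0,0,0]
Step 13: delete qi at [14, 31] -> counters=[0,0,0,1,0,0,0,0,0,0,0,0,0,0,0,0,0,0,0,0,0,0,0,0,0,0,1,0,0,0,0,0,0,0,0,0,0,0,0,0]
Step 14: delete toz at [3, 26] -> counters=[0,0,0,0,0,0,0,0,0,0,0,0,0,0,0,0,0,0,0,0,0,0,0,0,0,0,0,0,0,0,0,0,0,0,0,0,0,0,0,0]
Step 15: insert oe at [20, 32] -> counters=[0,0,0,0,0,0,0,0,0,0,0,0,0,0,0,0,0,0,0,0,1,0,0,0,0,0,0,0,0,0,0,0,1,0,0,0,0,0,0,0]
Step 16: insert c at [24, 38] -> counters=[0,0,0,0,0,0,0,0,0,0,0,0,0,0,0,0,0,0,0,0,1,0,0,0,1,0,0,0,0,0,0,0,1,0,0,0,0,0,1,0]
Step 17: delete oe at [20, 32] -> counters=[0,0,0,0,0,0,0,0,0,0,0,0,0,0,0,0,0,0,0,0,0,0,0,0,1,0,0,0,0,0,0,0,0,0,0,0,0,0,1,0]
Step 18: insert toz at [3, 26] -> counters=[0,0,0,1,0,0,0,0,0,0,0,0,0,0,0,0,0,0,0,0,0,0,0,0,1,0,1,0,0,0,0,0,0,0,0,0,0,0,1,0]
Step 19: insert qi at [14, 31] -> counters=[0,0,0,1,0,0,0,0,0,0,0,0,0,0,1,0,0,0,0,0,0,0,0,0,1,0,1,0,0,0,0,1,0,0,0,0,0,0,1,0]
Step 20: insert qi at [14, 31] -> counters=[0,0,0,1,0,0,0,0,0,0,0,0,0,0,2,0,0,0,0,0,0,0,0,0,1,0,1,0,0,0,0,2,0,0,0,0,0,0,1,0]
Step 21: insert c at [24, 38] -> counters=[0,0,0,1,0,0,0,0,0,0,0,0,0,0,2,0,0,0,0,0,0,0,0,0,2,0,1,0,0,0,0,2,0,0,0,0,0,0,2,0]
Final counters=[0,0,0,1,0,0,0,0,0,0,0,0,0,0,2,0,0,0,0,0,0,0,0,0,2,0,1,0,0,0,0,2,0,0,0,0,0,0,2,0] -> 6 nonzero

Answer: 6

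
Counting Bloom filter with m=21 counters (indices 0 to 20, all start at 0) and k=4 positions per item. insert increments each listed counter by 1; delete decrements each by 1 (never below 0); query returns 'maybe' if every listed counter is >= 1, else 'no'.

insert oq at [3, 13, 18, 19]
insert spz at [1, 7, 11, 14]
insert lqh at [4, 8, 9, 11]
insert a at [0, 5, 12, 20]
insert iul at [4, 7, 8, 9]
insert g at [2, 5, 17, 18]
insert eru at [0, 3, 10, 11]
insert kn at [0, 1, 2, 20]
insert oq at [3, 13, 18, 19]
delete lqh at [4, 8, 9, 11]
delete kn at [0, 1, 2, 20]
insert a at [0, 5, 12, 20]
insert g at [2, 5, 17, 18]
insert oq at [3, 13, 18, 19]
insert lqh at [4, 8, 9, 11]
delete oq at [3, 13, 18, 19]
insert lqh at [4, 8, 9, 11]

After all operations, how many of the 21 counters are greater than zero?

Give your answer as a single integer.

Step 1: insert oq at [3, 13, 18, 19] -> counters=[0,0,0,1,0,0,0,0,0,0,0,0,0,1,0,0,0,0,1,1,0]
Step 2: insert spz at [1, 7, 11, 14] -> counters=[0,1,0,1,0,0,0,1,0,0,0,1,0,1,1,0,0,0,1,1,0]
Step 3: insert lqh at [4, 8, 9, 11] -> counters=[0,1,0,1,1,0,0,1,1,1,0,2,0,1,1,0,0,0,1,1,0]
Step 4: insert a at [0, 5, 12, 20] -> counters=[1,1,0,1,1,1,0,1,1,1,0,2,1,1,1,0,0,0,1,1,1]
Step 5: insert iul at [4, 7, 8, 9] -> counters=[1,1,0,1,2,1,0,2,2,2,0,2,1,1,1,0,0,0,1,1,1]
Step 6: insert g at [2, 5, 17, 18] -> counters=[1,1,1,1,2,2,0,2,2,2,0,2,1,1,1,0,0,1,2,1,1]
Step 7: insert eru at [0, 3, 10, 11] -> counters=[2,1,1,2,2,2,0,2,2,2,1,3,1,1,1,0,0,1,2,1,1]
Step 8: insert kn at [0, 1, 2, 20] -> counters=[3,2,2,2,2,2,0,2,2,2,1,3,1,1,1,0,0,1,2,1,2]
Step 9: insert oq at [3, 13, 18, 19] -> counters=[3,2,2,3,2,2,0,2,2,2,1,3,1,2,1,0,0,1,3,2,2]
Step 10: delete lqh at [4, 8, 9, 11] -> counters=[3,2,2,3,1,2,0,2,1,1,1,2,1,2,1,0,0,1,3,2,2]
Step 11: delete kn at [0, 1, 2, 20] -> counters=[2,1,1,3,1,2,0,2,1,1,1,2,1,2,1,0,0,1,3,2,1]
Step 12: insert a at [0, 5, 12, 20] -> counters=[3,1,1,3,1,3,0,2,1,1,1,2,2,2,1,0,0,1,3,2,2]
Step 13: insert g at [2, 5, 17, 18] -> counters=[3,1,2,3,1,4,0,2,1,1,1,2,2,2,1,0,0,2,4,2,2]
Step 14: insert oq at [3, 13, 18, 19] -> counters=[3,1,2,4,1,4,0,2,1,1,1,2,2,3,1,0,0,2,5,3,2]
Step 15: insert lqh at [4, 8, 9, 11] -> counters=[3,1,2,4,2,4,0,2,2,2,1,3,2,3,1,0,0,2,5,3,2]
Step 16: delete oq at [3, 13, 18, 19] -> counters=[3,1,2,3,2,4,0,2,2,2,1,3,2,2,1,0,0,2,4,2,2]
Step 17: insert lqh at [4, 8, 9, 11] -> counters=[3,1,2,3,3,4,0,2,3,3,1,4,2,2,1,0,0,2,4,2,2]
Final counters=[3,1,2,3,3,4,0,2,3,3,1,4,2,2,1,0,0,2,4,2,2] -> 18 nonzero

Answer: 18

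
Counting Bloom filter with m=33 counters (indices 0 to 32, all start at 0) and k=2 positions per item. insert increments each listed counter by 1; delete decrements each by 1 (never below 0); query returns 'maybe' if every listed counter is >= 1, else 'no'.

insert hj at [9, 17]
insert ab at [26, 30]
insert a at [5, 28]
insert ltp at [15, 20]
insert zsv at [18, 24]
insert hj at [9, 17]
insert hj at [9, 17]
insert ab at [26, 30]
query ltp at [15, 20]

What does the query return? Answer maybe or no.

Answer: maybe

Derivation:
Step 1: insert hj at [9, 17] -> counters=[0,0,0,0,0,0,0,0,0,1,0,0,0,0,0,0,0,1,0,0,0,0,0,0,0,0,0,0,0,0,0,0,0]
Step 2: insert ab at [26, 30] -> counters=[0,0,0,0,0,0,0,0,0,1,0,0,0,0,0,0,0,1,0,0,0,0,0,0,0,0,1,0,0,0,1,0,0]
Step 3: insert a at [5, 28] -> counters=[0,0,0,0,0,1,0,0,0,1,0,0,0,0,0,0,0,1,0,0,0,0,0,0,0,0,1,0,1,0,1,0,0]
Step 4: insert ltp at [15, 20] -> counters=[0,0,0,0,0,1,0,0,0,1,0,0,0,0,0,1,0,1,0,0,1,0,0,0,0,0,1,0,1,0,1,0,0]
Step 5: insert zsv at [18, 24] -> counters=[0,0,0,0,0,1,0,0,0,1,0,0,0,0,0,1,0,1,1,0,1,0,0,0,1,0,1,0,1,0,1,0,0]
Step 6: insert hj at [9, 17] -> counters=[0,0,0,0,0,1,0,0,0,2,0,0,0,0,0,1,0,2,1,0,1,0,0,0,1,0,1,0,1,0,1,0,0]
Step 7: insert hj at [9, 17] -> counters=[0,0,0,0,0,1,0,0,0,3,0,0,0,0,0,1,0,3,1,0,1,0,0,0,1,0,1,0,1,0,1,0,0]
Step 8: insert ab at [26, 30] -> counters=[0,0,0,0,0,1,0,0,0,3,0,0,0,0,0,1,0,3,1,0,1,0,0,0,1,0,2,0,1,0,2,0,0]
Query ltp: check counters[15]=1 counters[20]=1 -> maybe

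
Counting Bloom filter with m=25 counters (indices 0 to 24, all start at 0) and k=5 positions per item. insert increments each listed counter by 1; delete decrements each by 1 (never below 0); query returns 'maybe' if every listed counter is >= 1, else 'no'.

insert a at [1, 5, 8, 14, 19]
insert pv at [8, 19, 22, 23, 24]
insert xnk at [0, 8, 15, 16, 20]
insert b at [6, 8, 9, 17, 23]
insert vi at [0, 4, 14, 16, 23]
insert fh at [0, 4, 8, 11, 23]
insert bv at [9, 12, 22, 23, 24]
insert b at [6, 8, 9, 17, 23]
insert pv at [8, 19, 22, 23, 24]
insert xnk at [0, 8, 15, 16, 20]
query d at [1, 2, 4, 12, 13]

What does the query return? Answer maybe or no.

Answer: no

Derivation:
Step 1: insert a at [1, 5, 8, 14, 19] -> counters=[0,1,0,0,0,1,0,0,1,0,0,0,0,0,1,0,0,0,0,1,0,0,0,0,0]
Step 2: insert pv at [8, 19, 22, 23, 24] -> counters=[0,1,0,0,0,1,0,0,2,0,0,0,0,0,1,0,0,0,0,2,0,0,1,1,1]
Step 3: insert xnk at [0, 8, 15, 16, 20] -> counters=[1,1,0,0,0,1,0,0,3,0,0,0,0,0,1,1,1,0,0,2,1,0,1,1,1]
Step 4: insert b at [6, 8, 9, 17, 23] -> counters=[1,1,0,0,0,1,1,0,4,1,0,0,0,0,1,1,1,1,0,2,1,0,1,2,1]
Step 5: insert vi at [0, 4, 14, 16, 23] -> counters=[2,1,0,0,1,1,1,0,4,1,0,0,0,0,2,1,2,1,0,2,1,0,1,3,1]
Step 6: insert fh at [0, 4, 8, 11, 23] -> counters=[3,1,0,0,2,1,1,0,5,1,0,1,0,0,2,1,2,1,0,2,1,0,1,4,1]
Step 7: insert bv at [9, 12, 22, 23, 24] -> counters=[3,1,0,0,2,1,1,0,5,2,0,1,1,0,2,1,2,1,0,2,1,0,2,5,2]
Step 8: insert b at [6, 8, 9, 17, 23] -> counters=[3,1,0,0,2,1,2,0,6,3,0,1,1,0,2,1,2,2,0,2,1,0,2,6,2]
Step 9: insert pv at [8, 19, 22, 23, 24] -> counters=[3,1,0,0,2,1,2,0,7,3,0,1,1,0,2,1,2,2,0,3,1,0,3,7,3]
Step 10: insert xnk at [0, 8, 15, 16, 20] -> counters=[4,1,0,0,2,1,2,0,8,3,0,1,1,0,2,2,3,2,0,3,2,0,3,7,3]
Query d: check counters[1]=1 counters[2]=0 counters[4]=2 counters[12]=1 counters[13]=0 -> no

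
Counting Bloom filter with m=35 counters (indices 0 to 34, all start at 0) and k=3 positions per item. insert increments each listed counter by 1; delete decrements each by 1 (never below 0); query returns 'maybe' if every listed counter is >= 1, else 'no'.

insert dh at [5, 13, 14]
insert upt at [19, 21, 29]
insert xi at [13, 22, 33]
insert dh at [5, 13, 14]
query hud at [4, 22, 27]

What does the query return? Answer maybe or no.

Answer: no

Derivation:
Step 1: insert dh at [5, 13, 14] -> counters=[0,0,0,0,0,1,0,0,0,0,0,0,0,1,1,0,0,0,0,0,0,0,0,0,0,0,0,0,0,0,0,0,0,0,0]
Step 2: insert upt at [19, 21, 29] -> counters=[0,0,0,0,0,1,0,0,0,0,0,0,0,1,1,0,0,0,0,1,0,1,0,0,0,0,0,0,0,1,0,0,0,0,0]
Step 3: insert xi at [13, 22, 33] -> counters=[0,0,0,0,0,1,0,0,0,0,0,0,0,2,1,0,0,0,0,1,0,1,1,0,0,0,0,0,0,1,0,0,0,1,0]
Step 4: insert dh at [5, 13, 14] -> counters=[0,0,0,0,0,2,0,0,0,0,0,0,0,3,2,0,0,0,0,1,0,1,1,0,0,0,0,0,0,1,0,0,0,1,0]
Query hud: check counters[4]=0 counters[22]=1 counters[27]=0 -> no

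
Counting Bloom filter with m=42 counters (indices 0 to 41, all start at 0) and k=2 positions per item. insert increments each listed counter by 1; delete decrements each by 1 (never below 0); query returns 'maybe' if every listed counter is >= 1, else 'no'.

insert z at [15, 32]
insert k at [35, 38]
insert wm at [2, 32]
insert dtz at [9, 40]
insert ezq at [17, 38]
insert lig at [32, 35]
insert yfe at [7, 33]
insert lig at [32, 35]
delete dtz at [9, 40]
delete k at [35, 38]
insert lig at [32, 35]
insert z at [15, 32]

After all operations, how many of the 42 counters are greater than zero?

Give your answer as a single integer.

Step 1: insert z at [15, 32] -> counters=[0,0,0,0,0,0,0,0,0,0,0,0,0,0,0,1,0,0,0,0,0,0,0,0,0,0,0,0,0,0,0,0,1,0,0,0,0,0,0,0,0,0]
Step 2: insert k at [35, 38] -> counters=[0,0,0,0,0,0,0,0,0,0,0,0,0,0,0,1,0,0,0,0,0,0,0,0,0,0,0,0,0,0,0,0,1,0,0,1,0,0,1,0,0,0]
Step 3: insert wm at [2, 32] -> counters=[0,0,1,0,0,0,0,0,0,0,0,0,0,0,0,1,0,0,0,0,0,0,0,0,0,0,0,0,0,0,0,0,2,0,0,1,0,0,1,0,0,0]
Step 4: insert dtz at [9, 40] -> counters=[0,0,1,0,0,0,0,0,0,1,0,0,0,0,0,1,0,0,0,0,0,0,0,0,0,0,0,0,0,0,0,0,2,0,0,1,0,0,1,0,1,0]
Step 5: insert ezq at [17, 38] -> counters=[0,0,1,0,0,0,0,0,0,1,0,0,0,0,0,1,0,1,0,0,0,0,0,0,0,0,0,0,0,0,0,0,2,0,0,1,0,0,2,0,1,0]
Step 6: insert lig at [32, 35] -> counters=[0,0,1,0,0,0,0,0,0,1,0,0,0,0,0,1,0,1,0,0,0,0,0,0,0,0,0,0,0,0,0,0,3,0,0,2,0,0,2,0,1,0]
Step 7: insert yfe at [7, 33] -> counters=[0,0,1,0,0,0,0,1,0,1,0,0,0,0,0,1,0,1,0,0,0,0,0,0,0,0,0,0,0,0,0,0,3,1,0,2,0,0,2,0,1,0]
Step 8: insert lig at [32, 35] -> counters=[0,0,1,0,0,0,0,1,0,1,0,0,0,0,0,1,0,1,0,0,0,0,0,0,0,0,0,0,0,0,0,0,4,1,0,3,0,0,2,0,1,0]
Step 9: delete dtz at [9, 40] -> counters=[0,0,1,0,0,0,0,1,0,0,0,0,0,0,0,1,0,1,0,0,0,0,0,0,0,0,0,0,0,0,0,0,4,1,0,3,0,0,2,0,0,0]
Step 10: delete k at [35, 38] -> counters=[0,0,1,0,0,0,0,1,0,0,0,0,0,0,0,1,0,1,0,0,0,0,0,0,0,0,0,0,0,0,0,0,4,1,0,2,0,0,1,0,0,0]
Step 11: insert lig at [32, 35] -> counters=[0,0,1,0,0,0,0,1,0,0,0,0,0,0,0,1,0,1,0,0,0,0,0,0,0,0,0,0,0,0,0,0,5,1,0,3,0,0,1,0,0,0]
Step 12: insert z at [15, 32] -> counters=[0,0,1,0,0,0,0,1,0,0,0,0,0,0,0,2,0,1,0,0,0,0,0,0,0,0,0,0,0,0,0,0,6,1,0,3,0,0,1,0,0,0]
Final counters=[0,0,1,0,0,0,0,1,0,0,0,0,0,0,0,2,0,1,0,0,0,0,0,0,0,0,0,0,0,0,0,0,6,1,0,3,0,0,1,0,0,0] -> 8 nonzero

Answer: 8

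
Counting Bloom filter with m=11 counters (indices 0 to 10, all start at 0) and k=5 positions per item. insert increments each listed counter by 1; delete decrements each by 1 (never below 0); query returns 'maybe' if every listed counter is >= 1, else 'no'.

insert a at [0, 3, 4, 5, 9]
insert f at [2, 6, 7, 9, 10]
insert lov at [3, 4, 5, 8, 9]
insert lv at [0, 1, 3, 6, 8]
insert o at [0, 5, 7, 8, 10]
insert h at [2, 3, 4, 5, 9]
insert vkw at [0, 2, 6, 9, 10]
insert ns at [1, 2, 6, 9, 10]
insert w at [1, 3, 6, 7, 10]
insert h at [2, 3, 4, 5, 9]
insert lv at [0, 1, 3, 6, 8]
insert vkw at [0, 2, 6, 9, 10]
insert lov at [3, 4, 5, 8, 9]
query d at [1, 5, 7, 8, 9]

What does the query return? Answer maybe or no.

Answer: maybe

Derivation:
Step 1: insert a at [0, 3, 4, 5, 9] -> counters=[1,0,0,1,1,1,0,0,0,1,0]
Step 2: insert f at [2, 6, 7, 9, 10] -> counters=[1,0,1,1,1,1,1,1,0,2,1]
Step 3: insert lov at [3, 4, 5, 8, 9] -> counters=[1,0,1,2,2,2,1,1,1,3,1]
Step 4: insert lv at [0, 1, 3, 6, 8] -> counters=[2,1,1,3,2,2,2,1,2,3,1]
Step 5: insert o at [0, 5, 7, 8, 10] -> counters=[3,1,1,3,2,3,2,2,3,3,2]
Step 6: insert h at [2, 3, 4, 5, 9] -> counters=[3,1,2,4,3,4,2,2,3,4,2]
Step 7: insert vkw at [0, 2, 6, 9, 10] -> counters=[4,1,3,4,3,4,3,2,3,5,3]
Step 8: insert ns at [1, 2, 6, 9, 10] -> counters=[4,2,4,4,3,4,4,2,3,6,4]
Step 9: insert w at [1, 3, 6, 7, 10] -> counters=[4,3,4,5,3,4,5,3,3,6,5]
Step 10: insert h at [2, 3, 4, 5, 9] -> counters=[4,3,5,6,4,5,5,3,3,7,5]
Step 11: insert lv at [0, 1, 3, 6, 8] -> counters=[5,4,5,7,4,5,6,3,4,7,5]
Step 12: insert vkw at [0, 2, 6, 9, 10] -> counters=[6,4,6,7,4,5,7,3,4,8,6]
Step 13: insert lov at [3, 4, 5, 8, 9] -> counters=[6,4,6,8,5,6,7,3,5,9,6]
Query d: check counters[1]=4 counters[5]=6 counters[7]=3 counters[8]=5 counters[9]=9 -> maybe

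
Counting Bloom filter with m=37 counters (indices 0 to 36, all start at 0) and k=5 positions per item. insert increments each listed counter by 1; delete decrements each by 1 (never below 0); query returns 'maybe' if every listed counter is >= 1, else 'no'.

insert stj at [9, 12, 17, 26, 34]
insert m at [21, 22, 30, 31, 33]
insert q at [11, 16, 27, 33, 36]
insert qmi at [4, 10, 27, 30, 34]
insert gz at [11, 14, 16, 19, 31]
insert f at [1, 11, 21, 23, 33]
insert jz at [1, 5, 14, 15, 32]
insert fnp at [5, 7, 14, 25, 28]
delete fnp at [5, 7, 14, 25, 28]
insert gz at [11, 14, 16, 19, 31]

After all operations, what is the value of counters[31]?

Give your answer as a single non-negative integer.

Answer: 3

Derivation:
Step 1: insert stj at [9, 12, 17, 26, 34] -> counters=[0,0,0,0,0,0,0,0,0,1,0,0,1,0,0,0,0,1,0,0,0,0,0,0,0,0,1,0,0,0,0,0,0,0,1,0,0]
Step 2: insert m at [21, 22, 30, 31, 33] -> counters=[0,0,0,0,0,0,0,0,0,1,0,0,1,0,0,0,0,1,0,0,0,1,1,0,0,0,1,0,0,0,1,1,0,1,1,0,0]
Step 3: insert q at [11, 16, 27, 33, 36] -> counters=[0,0,0,0,0,0,0,0,0,1,0,1,1,0,0,0,1,1,0,0,0,1,1,0,0,0,1,1,0,0,1,1,0,2,1,0,1]
Step 4: insert qmi at [4, 10, 27, 30, 34] -> counters=[0,0,0,0,1,0,0,0,0,1,1,1,1,0,0,0,1,1,0,0,0,1,1,0,0,0,1,2,0,0,2,1,0,2,2,0,1]
Step 5: insert gz at [11, 14, 16, 19, 31] -> counters=[0,0,0,0,1,0,0,0,0,1,1,2,1,0,1,0,2,1,0,1,0,1,1,0,0,0,1,2,0,0,2,2,0,2,2,0,1]
Step 6: insert f at [1, 11, 21, 23, 33] -> counters=[0,1,0,0,1,0,0,0,0,1,1,3,1,0,1,0,2,1,0,1,0,2,1,1,0,0,1,2,0,0,2,2,0,3,2,0,1]
Step 7: insert jz at [1, 5, 14, 15, 32] -> counters=[0,2,0,0,1,1,0,0,0,1,1,3,1,0,2,1,2,1,0,1,0,2,1,1,0,0,1,2,0,0,2,2,1,3,2,0,1]
Step 8: insert fnp at [5, 7, 14, 25, 28] -> counters=[0,2,0,0,1,2,0,1,0,1,1,3,1,0,3,1,2,1,0,1,0,2,1,1,0,1,1,2,1,0,2,2,1,3,2,0,1]
Step 9: delete fnp at [5, 7, 14, 25, 28] -> counters=[0,2,0,0,1,1,0,0,0,1,1,3,1,0,2,1,2,1,0,1,0,2,1,1,0,0,1,2,0,0,2,2,1,3,2,0,1]
Step 10: insert gz at [11, 14, 16, 19, 31] -> counters=[0,2,0,0,1,1,0,0,0,1,1,4,1,0,3,1,3,1,0,2,0,2,1,1,0,0,1,2,0,0,2,3,1,3,2,0,1]
Final counters=[0,2,0,0,1,1,0,0,0,1,1,4,1,0,3,1,3,1,0,2,0,2,1,1,0,0,1,2,0,0,2,3,1,3,2,0,1] -> counters[31]=3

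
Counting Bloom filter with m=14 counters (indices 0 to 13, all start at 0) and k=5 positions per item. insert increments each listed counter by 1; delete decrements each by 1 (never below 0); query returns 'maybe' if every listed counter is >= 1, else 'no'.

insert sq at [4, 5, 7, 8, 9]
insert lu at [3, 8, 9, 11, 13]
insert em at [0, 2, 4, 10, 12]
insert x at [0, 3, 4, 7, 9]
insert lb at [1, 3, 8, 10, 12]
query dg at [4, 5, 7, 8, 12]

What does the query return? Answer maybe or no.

Answer: maybe

Derivation:
Step 1: insert sq at [4, 5, 7, 8, 9] -> counters=[0,0,0,0,1,1,0,1,1,1,0,0,0,0]
Step 2: insert lu at [3, 8, 9, 11, 13] -> counters=[0,0,0,1,1,1,0,1,2,2,0,1,0,1]
Step 3: insert em at [0, 2, 4, 10, 12] -> counters=[1,0,1,1,2,1,0,1,2,2,1,1,1,1]
Step 4: insert x at [0, 3, 4, 7, 9] -> counters=[2,0,1,2,3,1,0,2,2,3,1,1,1,1]
Step 5: insert lb at [1, 3, 8, 10, 12] -> counters=[2,1,1,3,3,1,0,2,3,3,2,1,2,1]
Query dg: check counters[4]=3 counters[5]=1 counters[7]=2 counters[8]=3 counters[12]=2 -> maybe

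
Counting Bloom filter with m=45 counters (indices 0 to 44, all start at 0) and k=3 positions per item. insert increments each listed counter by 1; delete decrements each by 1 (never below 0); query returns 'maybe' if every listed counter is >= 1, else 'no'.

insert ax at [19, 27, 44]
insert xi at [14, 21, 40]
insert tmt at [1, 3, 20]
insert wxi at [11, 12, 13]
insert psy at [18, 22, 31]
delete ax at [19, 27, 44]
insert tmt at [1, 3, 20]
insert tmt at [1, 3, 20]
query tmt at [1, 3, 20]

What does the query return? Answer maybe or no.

Step 1: insert ax at [19, 27, 44] -> counters=[0,0,0,0,0,0,0,0,0,0,0,0,0,0,0,0,0,0,0,1,0,0,0,0,0,0,0,1,0,0,0,0,0,0,0,0,0,0,0,0,0,0,0,0,1]
Step 2: insert xi at [14, 21, 40] -> counters=[0,0,0,0,0,0,0,0,0,0,0,0,0,0,1,0,0,0,0,1,0,1,0,0,0,0,0,1,0,0,0,0,0,0,0,0,0,0,0,0,1,0,0,0,1]
Step 3: insert tmt at [1, 3, 20] -> counters=[0,1,0,1,0,0,0,0,0,0,0,0,0,0,1,0,0,0,0,1,1,1,0,0,0,0,0,1,0,0,0,0,0,0,0,0,0,0,0,0,1,0,0,0,1]
Step 4: insert wxi at [11, 12, 13] -> counters=[0,1,0,1,0,0,0,0,0,0,0,1,1,1,1,0,0,0,0,1,1,1,0,0,0,0,0,1,0,0,0,0,0,0,0,0,0,0,0,0,1,0,0,0,1]
Step 5: insert psy at [18, 22, 31] -> counters=[0,1,0,1,0,0,0,0,0,0,0,1,1,1,1,0,0,0,1,1,1,1,1,0,0,0,0,1,0,0,0,1,0,0,0,0,0,0,0,0,1,0,0,0,1]
Step 6: delete ax at [19, 27, 44] -> counters=[0,1,0,1,0,0,0,0,0,0,0,1,1,1,1,0,0,0,1,0,1,1,1,0,0,0,0,0,0,0,0,1,0,0,0,0,0,0,0,0,1,0,0,0,0]
Step 7: insert tmt at [1, 3, 20] -> counters=[0,2,0,2,0,0,0,0,0,0,0,1,1,1,1,0,0,0,1,0,2,1,1,0,0,0,0,0,0,0,0,1,0,0,0,0,0,0,0,0,1,0,0,0,0]
Step 8: insert tmt at [1, 3, 20] -> counters=[0,3,0,3,0,0,0,0,0,0,0,1,1,1,1,0,0,0,1,0,3,1,1,0,0,0,0,0,0,0,0,1,0,0,0,0,0,0,0,0,1,0,0,0,0]
Query tmt: check counters[1]=3 counters[3]=3 counters[20]=3 -> maybe

Answer: maybe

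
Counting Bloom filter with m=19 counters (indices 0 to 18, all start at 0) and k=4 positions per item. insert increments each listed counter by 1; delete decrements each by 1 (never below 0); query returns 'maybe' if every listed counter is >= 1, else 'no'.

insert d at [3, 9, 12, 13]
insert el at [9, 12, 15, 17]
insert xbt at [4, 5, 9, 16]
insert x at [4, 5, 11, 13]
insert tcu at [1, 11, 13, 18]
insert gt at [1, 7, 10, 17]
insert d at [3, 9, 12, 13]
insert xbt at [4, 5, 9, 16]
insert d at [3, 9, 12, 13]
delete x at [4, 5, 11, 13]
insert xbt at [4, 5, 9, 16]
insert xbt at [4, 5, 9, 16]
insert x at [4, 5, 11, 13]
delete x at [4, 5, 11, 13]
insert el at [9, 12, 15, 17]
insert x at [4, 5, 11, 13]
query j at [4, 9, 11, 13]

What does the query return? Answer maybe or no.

Answer: maybe

Derivation:
Step 1: insert d at [3, 9, 12, 13] -> counters=[0,0,0,1,0,0,0,0,0,1,0,0,1,1,0,0,0,0,0]
Step 2: insert el at [9, 12, 15, 17] -> counters=[0,0,0,1,0,0,0,0,0,2,0,0,2,1,0,1,0,1,0]
Step 3: insert xbt at [4, 5, 9, 16] -> counters=[0,0,0,1,1,1,0,0,0,3,0,0,2,1,0,1,1,1,0]
Step 4: insert x at [4, 5, 11, 13] -> counters=[0,0,0,1,2,2,0,0,0,3,0,1,2,2,0,1,1,1,0]
Step 5: insert tcu at [1, 11, 13, 18] -> counters=[0,1,0,1,2,2,0,0,0,3,0,2,2,3,0,1,1,1,1]
Step 6: insert gt at [1, 7, 10, 17] -> counters=[0,2,0,1,2,2,0,1,0,3,1,2,2,3,0,1,1,2,1]
Step 7: insert d at [3, 9, 12, 13] -> counters=[0,2,0,2,2,2,0,1,0,4,1,2,3,4,0,1,1,2,1]
Step 8: insert xbt at [4, 5, 9, 16] -> counters=[0,2,0,2,3,3,0,1,0,5,1,2,3,4,0,1,2,2,1]
Step 9: insert d at [3, 9, 12, 13] -> counters=[0,2,0,3,3,3,0,1,0,6,1,2,4,5,0,1,2,2,1]
Step 10: delete x at [4, 5, 11, 13] -> counters=[0,2,0,3,2,2,0,1,0,6,1,1,4,4,0,1,2,2,1]
Step 11: insert xbt at [4, 5, 9, 16] -> counters=[0,2,0,3,3,3,0,1,0,7,1,1,4,4,0,1,3,2,1]
Step 12: insert xbt at [4, 5, 9, 16] -> counters=[0,2,0,3,4,4,0,1,0,8,1,1,4,4,0,1,4,2,1]
Step 13: insert x at [4, 5, 11, 13] -> counters=[0,2,0,3,5,5,0,1,0,8,1,2,4,5,0,1,4,2,1]
Step 14: delete x at [4, 5, 11, 13] -> counters=[0,2,0,3,4,4,0,1,0,8,1,1,4,4,0,1,4,2,1]
Step 15: insert el at [9, 12, 15, 17] -> counters=[0,2,0,3,4,4,0,1,0,9,1,1,5,4,0,2,4,3,1]
Step 16: insert x at [4, 5, 11, 13] -> counters=[0,2,0,3,5,5,0,1,0,9,1,2,5,5,0,2,4,3,1]
Query j: check counters[4]=5 counters[9]=9 counters[11]=2 counters[13]=5 -> maybe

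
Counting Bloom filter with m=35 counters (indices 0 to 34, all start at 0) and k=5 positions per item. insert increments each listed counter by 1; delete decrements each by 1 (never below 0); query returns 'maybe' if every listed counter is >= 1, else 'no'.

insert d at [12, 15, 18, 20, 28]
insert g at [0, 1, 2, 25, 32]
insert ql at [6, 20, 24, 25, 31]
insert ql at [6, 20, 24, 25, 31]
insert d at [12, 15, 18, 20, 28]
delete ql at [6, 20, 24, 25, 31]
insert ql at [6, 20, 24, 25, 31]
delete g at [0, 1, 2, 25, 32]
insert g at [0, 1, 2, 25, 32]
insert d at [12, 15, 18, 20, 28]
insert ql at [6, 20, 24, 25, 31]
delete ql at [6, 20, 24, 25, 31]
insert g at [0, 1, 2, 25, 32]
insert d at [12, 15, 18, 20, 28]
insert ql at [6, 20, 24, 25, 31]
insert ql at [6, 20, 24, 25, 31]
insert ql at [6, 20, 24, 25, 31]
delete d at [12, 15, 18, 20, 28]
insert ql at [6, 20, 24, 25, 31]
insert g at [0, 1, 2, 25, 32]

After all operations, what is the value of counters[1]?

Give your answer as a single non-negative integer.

Answer: 3

Derivation:
Step 1: insert d at [12, 15, 18, 20, 28] -> counters=[0,0,0,0,0,0,0,0,0,0,0,0,1,0,0,1,0,0,1,0,1,0,0,0,0,0,0,0,1,0,0,0,0,0,0]
Step 2: insert g at [0, 1, 2, 25, 32] -> counters=[1,1,1,0,0,0,0,0,0,0,0,0,1,0,0,1,0,0,1,0,1,0,0,0,0,1,0,0,1,0,0,0,1,0,0]
Step 3: insert ql at [6, 20, 24, 25, 31] -> counters=[1,1,1,0,0,0,1,0,0,0,0,0,1,0,0,1,0,0,1,0,2,0,0,0,1,2,0,0,1,0,0,1,1,0,0]
Step 4: insert ql at [6, 20, 24, 25, 31] -> counters=[1,1,1,0,0,0,2,0,0,0,0,0,1,0,0,1,0,0,1,0,3,0,0,0,2,3,0,0,1,0,0,2,1,0,0]
Step 5: insert d at [12, 15, 18, 20, 28] -> counters=[1,1,1,0,0,0,2,0,0,0,0,0,2,0,0,2,0,0,2,0,4,0,0,0,2,3,0,0,2,0,0,2,1,0,0]
Step 6: delete ql at [6, 20, 24, 25, 31] -> counters=[1,1,1,0,0,0,1,0,0,0,0,0,2,0,0,2,0,0,2,0,3,0,0,0,1,2,0,0,2,0,0,1,1,0,0]
Step 7: insert ql at [6, 20, 24, 25, 31] -> counters=[1,1,1,0,0,0,2,0,0,0,0,0,2,0,0,2,0,0,2,0,4,0,0,0,2,3,0,0,2,0,0,2,1,0,0]
Step 8: delete g at [0, 1, 2, 25, 32] -> counters=[0,0,0,0,0,0,2,0,0,0,0,0,2,0,0,2,0,0,2,0,4,0,0,0,2,2,0,0,2,0,0,2,0,0,0]
Step 9: insert g at [0, 1, 2, 25, 32] -> counters=[1,1,1,0,0,0,2,0,0,0,0,0,2,0,0,2,0,0,2,0,4,0,0,0,2,3,0,0,2,0,0,2,1,0,0]
Step 10: insert d at [12, 15, 18, 20, 28] -> counters=[1,1,1,0,0,0,2,0,0,0,0,0,3,0,0,3,0,0,3,0,5,0,0,0,2,3,0,0,3,0,0,2,1,0,0]
Step 11: insert ql at [6, 20, 24, 25, 31] -> counters=[1,1,1,0,0,0,3,0,0,0,0,0,3,0,0,3,0,0,3,0,6,0,0,0,3,4,0,0,3,0,0,3,1,0,0]
Step 12: delete ql at [6, 20, 24, 25, 31] -> counters=[1,1,1,0,0,0,2,0,0,0,0,0,3,0,0,3,0,0,3,0,5,0,0,0,2,3,0,0,3,0,0,2,1,0,0]
Step 13: insert g at [0, 1, 2, 25, 32] -> counters=[2,2,2,0,0,0,2,0,0,0,0,0,3,0,0,3,0,0,3,0,5,0,0,0,2,4,0,0,3,0,0,2,2,0,0]
Step 14: insert d at [12, 15, 18, 20, 28] -> counters=[2,2,2,0,0,0,2,0,0,0,0,0,4,0,0,4,0,0,4,0,6,0,0,0,2,4,0,0,4,0,0,2,2,0,0]
Step 15: insert ql at [6, 20, 24, 25, 31] -> counters=[2,2,2,0,0,0,3,0,0,0,0,0,4,0,0,4,0,0,4,0,7,0,0,0,3,5,0,0,4,0,0,3,2,0,0]
Step 16: insert ql at [6, 20, 24, 25, 31] -> counters=[2,2,2,0,0,0,4,0,0,0,0,0,4,0,0,4,0,0,4,0,8,0,0,0,4,6,0,0,4,0,0,4,2,0,0]
Step 17: insert ql at [6, 20, 24, 25, 31] -> counters=[2,2,2,0,0,0,5,0,0,0,0,0,4,0,0,4,0,0,4,0,9,0,0,0,5,7,0,0,4,0,0,5,2,0,0]
Step 18: delete d at [12, 15, 18, 20, 28] -> counters=[2,2,2,0,0,0,5,0,0,0,0,0,3,0,0,3,0,0,3,0,8,0,0,0,5,7,0,0,3,0,0,5,2,0,0]
Step 19: insert ql at [6, 20, 24, 25, 31] -> counters=[2,2,2,0,0,0,6,0,0,0,0,0,3,0,0,3,0,0,3,0,9,0,0,0,6,8,0,0,3,0,0,6,2,0,0]
Step 20: insert g at [0, 1, 2, 25, 32] -> counters=[3,3,3,0,0,0,6,0,0,0,0,0,3,0,0,3,0,0,3,0,9,0,0,0,6,9,0,0,3,0,0,6,3,0,0]
Final counters=[3,3,3,0,0,0,6,0,0,0,0,0,3,0,0,3,0,0,3,0,9,0,0,0,6,9,0,0,3,0,0,6,3,0,0] -> counters[1]=3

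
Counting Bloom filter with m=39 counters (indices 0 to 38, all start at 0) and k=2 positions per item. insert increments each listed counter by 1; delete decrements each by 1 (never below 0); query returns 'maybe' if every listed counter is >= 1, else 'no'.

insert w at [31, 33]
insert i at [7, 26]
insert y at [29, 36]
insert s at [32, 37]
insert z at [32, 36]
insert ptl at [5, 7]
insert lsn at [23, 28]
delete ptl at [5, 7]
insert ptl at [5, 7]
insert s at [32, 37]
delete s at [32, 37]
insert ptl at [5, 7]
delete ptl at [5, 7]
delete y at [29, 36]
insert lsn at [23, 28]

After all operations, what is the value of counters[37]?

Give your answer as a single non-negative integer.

Step 1: insert w at [31, 33] -> counters=[0,0,0,0,0,0,0,0,0,0,0,0,0,0,0,0,0,0,0,0,0,0,0,0,0,0,0,0,0,0,0,1,0,1,0,0,0,0,0]
Step 2: insert i at [7, 26] -> counters=[0,0,0,0,0,0,0,1,0,0,0,0,0,0,0,0,0,0,0,0,0,0,0,0,0,0,1,0,0,0,0,1,0,1,0,0,0,0,0]
Step 3: insert y at [29, 36] -> counters=[0,0,0,0,0,0,0,1,0,0,0,0,0,0,0,0,0,0,0,0,0,0,0,0,0,0,1,0,0,1,0,1,0,1,0,0,1,0,0]
Step 4: insert s at [32, 37] -> counters=[0,0,0,0,0,0,0,1,0,0,0,0,0,0,0,0,0,0,0,0,0,0,0,0,0,0,1,0,0,1,0,1,1,1,0,0,1,1,0]
Step 5: insert z at [32, 36] -> counters=[0,0,0,0,0,0,0,1,0,0,0,0,0,0,0,0,0,0,0,0,0,0,0,0,0,0,1,0,0,1,0,1,2,1,0,0,2,1,0]
Step 6: insert ptl at [5, 7] -> counters=[0,0,0,0,0,1,0,2,0,0,0,0,0,0,0,0,0,0,0,0,0,0,0,0,0,0,1,0,0,1,0,1,2,1,0,0,2,1,0]
Step 7: insert lsn at [23, 28] -> counters=[0,0,0,0,0,1,0,2,0,0,0,0,0,0,0,0,0,0,0,0,0,0,0,1,0,0,1,0,1,1,0,1,2,1,0,0,2,1,0]
Step 8: delete ptl at [5, 7] -> counters=[0,0,0,0,0,0,0,1,0,0,0,0,0,0,0,0,0,0,0,0,0,0,0,1,0,0,1,0,1,1,0,1,2,1,0,0,2,1,0]
Step 9: insert ptl at [5, 7] -> counters=[0,0,0,0,0,1,0,2,0,0,0,0,0,0,0,0,0,0,0,0,0,0,0,1,0,0,1,0,1,1,0,1,2,1,0,0,2,1,0]
Step 10: insert s at [32, 37] -> counters=[0,0,0,0,0,1,0,2,0,0,0,0,0,0,0,0,0,0,0,0,0,0,0,1,0,0,1,0,1,1,0,1,3,1,0,0,2,2,0]
Step 11: delete s at [32, 37] -> counters=[0,0,0,0,0,1,0,2,0,0,0,0,0,0,0,0,0,0,0,0,0,0,0,1,0,0,1,0,1,1,0,1,2,1,0,0,2,1,0]
Step 12: insert ptl at [5, 7] -> counters=[0,0,0,0,0,2,0,3,0,0,0,0,0,0,0,0,0,0,0,0,0,0,0,1,0,0,1,0,1,1,0,1,2,1,0,0,2,1,0]
Step 13: delete ptl at [5, 7] -> counters=[0,0,0,0,0,1,0,2,0,0,0,0,0,0,0,0,0,0,0,0,0,0,0,1,0,0,1,0,1,1,0,1,2,1,0,0,2,1,0]
Step 14: delete y at [29, 36] -> counters=[0,0,0,0,0,1,0,2,0,0,0,0,0,0,0,0,0,0,0,0,0,0,0,1,0,0,1,0,1,0,0,1,2,1,0,0,1,1,0]
Step 15: insert lsn at [23, 28] -> counters=[0,0,0,0,0,1,0,2,0,0,0,0,0,0,0,0,0,0,0,0,0,0,0,2,0,0,1,0,2,0,0,1,2,1,0,0,1,1,0]
Final counters=[0,0,0,0,0,1,0,2,0,0,0,0,0,0,0,0,0,0,0,0,0,0,0,2,0,0,1,0,2,0,0,1,2,1,0,0,1,1,0] -> counters[37]=1

Answer: 1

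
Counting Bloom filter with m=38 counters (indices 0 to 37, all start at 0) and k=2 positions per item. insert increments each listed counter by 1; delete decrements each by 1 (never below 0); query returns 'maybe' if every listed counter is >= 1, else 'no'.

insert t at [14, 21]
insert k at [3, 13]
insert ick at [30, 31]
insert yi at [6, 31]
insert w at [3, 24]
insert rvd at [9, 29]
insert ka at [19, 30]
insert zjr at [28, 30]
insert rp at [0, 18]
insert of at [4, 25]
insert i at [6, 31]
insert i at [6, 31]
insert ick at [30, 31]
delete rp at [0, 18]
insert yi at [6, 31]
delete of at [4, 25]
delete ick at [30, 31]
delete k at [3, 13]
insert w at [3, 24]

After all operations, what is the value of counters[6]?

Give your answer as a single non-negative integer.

Answer: 4

Derivation:
Step 1: insert t at [14, 21] -> counters=[0,0,0,0,0,0,0,0,0,0,0,0,0,0,1,0,0,0,0,0,0,1,0,0,0,0,0,0,0,0,0,0,0,0,0,0,0,0]
Step 2: insert k at [3, 13] -> counters=[0,0,0,1,0,0,0,0,0,0,0,0,0,1,1,0,0,0,0,0,0,1,0,0,0,0,0,0,0,0,0,0,0,0,0,0,0,0]
Step 3: insert ick at [30, 31] -> counters=[0,0,0,1,0,0,0,0,0,0,0,0,0,1,1,0,0,0,0,0,0,1,0,0,0,0,0,0,0,0,1,1,0,0,0,0,0,0]
Step 4: insert yi at [6, 31] -> counters=[0,0,0,1,0,0,1,0,0,0,0,0,0,1,1,0,0,0,0,0,0,1,0,0,0,0,0,0,0,0,1,2,0,0,0,0,0,0]
Step 5: insert w at [3, 24] -> counters=[0,0,0,2,0,0,1,0,0,0,0,0,0,1,1,0,0,0,0,0,0,1,0,0,1,0,0,0,0,0,1,2,0,0,0,0,0,0]
Step 6: insert rvd at [9, 29] -> counters=[0,0,0,2,0,0,1,0,0,1,0,0,0,1,1,0,0,0,0,0,0,1,0,0,1,0,0,0,0,1,1,2,0,0,0,0,0,0]
Step 7: insert ka at [19, 30] -> counters=[0,0,0,2,0,0,1,0,0,1,0,0,0,1,1,0,0,0,0,1,0,1,0,0,1,0,0,0,0,1,2,2,0,0,0,0,0,0]
Step 8: insert zjr at [28, 30] -> counters=[0,0,0,2,0,0,1,0,0,1,0,0,0,1,1,0,0,0,0,1,0,1,0,0,1,0,0,0,1,1,3,2,0,0,0,0,0,0]
Step 9: insert rp at [0, 18] -> counters=[1,0,0,2,0,0,1,0,0,1,0,0,0,1,1,0,0,0,1,1,0,1,0,0,1,0,0,0,1,1,3,2,0,0,0,0,0,0]
Step 10: insert of at [4, 25] -> counters=[1,0,0,2,1,0,1,0,0,1,0,0,0,1,1,0,0,0,1,1,0,1,0,0,1,1,0,0,1,1,3,2,0,0,0,0,0,0]
Step 11: insert i at [6, 31] -> counters=[1,0,0,2,1,0,2,0,0,1,0,0,0,1,1,0,0,0,1,1,0,1,0,0,1,1,0,0,1,1,3,3,0,0,0,0,0,0]
Step 12: insert i at [6, 31] -> counters=[1,0,0,2,1,0,3,0,0,1,0,0,0,1,1,0,0,0,1,1,0,1,0,0,1,1,0,0,1,1,3,4,0,0,0,0,0,0]
Step 13: insert ick at [30, 31] -> counters=[1,0,0,2,1,0,3,0,0,1,0,0,0,1,1,0,0,0,1,1,0,1,0,0,1,1,0,0,1,1,4,5,0,0,0,0,0,0]
Step 14: delete rp at [0, 18] -> counters=[0,0,0,2,1,0,3,0,0,1,0,0,0,1,1,0,0,0,0,1,0,1,0,0,1,1,0,0,1,1,4,5,0,0,0,0,0,0]
Step 15: insert yi at [6, 31] -> counters=[0,0,0,2,1,0,4,0,0,1,0,0,0,1,1,0,0,0,0,1,0,1,0,0,1,1,0,0,1,1,4,6,0,0,0,0,0,0]
Step 16: delete of at [4, 25] -> counters=[0,0,0,2,0,0,4,0,0,1,0,0,0,1,1,0,0,0,0,1,0,1,0,0,1,0,0,0,1,1,4,6,0,0,0,0,0,0]
Step 17: delete ick at [30, 31] -> counters=[0,0,0,2,0,0,4,0,0,1,0,0,0,1,1,0,0,0,0,1,0,1,0,0,1,0,0,0,1,1,3,5,0,0,0,0,0,0]
Step 18: delete k at [3, 13] -> counters=[0,0,0,1,0,0,4,0,0,1,0,0,0,0,1,0,0,0,0,1,0,1,0,0,1,0,0,0,1,1,3,5,0,0,0,0,0,0]
Step 19: insert w at [3, 24] -> counters=[0,0,0,2,0,0,4,0,0,1,0,0,0,0,1,0,0,0,0,1,0,1,0,0,2,0,0,0,1,1,3,5,0,0,0,0,0,0]
Final counters=[0,0,0,2,0,0,4,0,0,1,0,0,0,0,1,0,0,0,0,1,0,1,0,0,2,0,0,0,1,1,3,5,0,0,0,0,0,0] -> counters[6]=4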